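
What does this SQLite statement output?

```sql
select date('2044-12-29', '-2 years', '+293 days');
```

Adding -2 years to 2044-12-29 gives 2042-12-29.
Applying '+293 days' to 2042-12-29: counting 293 days forward gives 2043-10-18.

2043-10-18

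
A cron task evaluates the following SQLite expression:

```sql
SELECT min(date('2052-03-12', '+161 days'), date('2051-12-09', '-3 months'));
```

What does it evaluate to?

date('2052-03-12', '+161 days') → 2052-08-20.
date('2051-12-09', '-3 months') → 2051-09-09.
Earlier of the two is 2051-09-09.

2051-09-09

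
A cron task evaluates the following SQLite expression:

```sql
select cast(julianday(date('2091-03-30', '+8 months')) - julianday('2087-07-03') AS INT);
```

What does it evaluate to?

Adding +8 months to 2091-03-30 gives 2091-11-30.
28 days remain in July 2087 after the 3rd (31 − 3).
Full months from August 2087 through October 2091 contribute their day counts.
Then 30 days into November 2091.
Total: 28 + 31 + 30 + 31 + 30 + 31 + 31 + 29 + 31 + 30 + 31 + 30 + 31 + 31 + 30 + 31 + 30 + 31 + 31 + 28 + 31 + 30 + 31 + 30 + 31 + 31 + 30 + 31 + 30 + 31 + 31 + 28 + 31 + 30 + 31 + 30 + 31 + 31 + 30 + 31 + 30 + 31 + 31 + 28 + 31 + 30 + 31 + 30 + 31 + 31 + 30 + 31 + 30 = 1611.

1611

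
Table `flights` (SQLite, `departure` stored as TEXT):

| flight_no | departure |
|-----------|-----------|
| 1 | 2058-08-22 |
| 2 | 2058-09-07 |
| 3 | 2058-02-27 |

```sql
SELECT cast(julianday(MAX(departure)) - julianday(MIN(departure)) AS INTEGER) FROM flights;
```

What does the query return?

192

MIN = 2058-02-27, MAX = 2058-09-07.
1 day remains in February 2058 after the 27th (28 − 27).
Full months from March 2058 through August 2058 contribute their day counts.
Then 7 days into September 2058.
Total: 1 + 31 + 30 + 31 + 30 + 31 + 31 + 7 = 192.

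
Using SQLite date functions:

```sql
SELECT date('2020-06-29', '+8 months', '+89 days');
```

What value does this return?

Adding +8 months to 2020-06-29 targets 2021-02-29. February 2021 has only 28 days, so SQLite normalizes the 1-day overflow forward to 2021-03-01.
Applying '+89 days' to 2021-03-01: counting 89 days forward gives 2021-05-29.

2021-05-29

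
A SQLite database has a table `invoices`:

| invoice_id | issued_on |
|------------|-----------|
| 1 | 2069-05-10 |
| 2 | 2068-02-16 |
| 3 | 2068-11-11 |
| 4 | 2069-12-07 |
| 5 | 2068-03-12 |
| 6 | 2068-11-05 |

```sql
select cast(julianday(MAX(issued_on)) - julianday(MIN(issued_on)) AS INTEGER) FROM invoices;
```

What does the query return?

660

MIN = 2068-02-16, MAX = 2069-12-07.
13 days remain in February 2068 after the 16th (29 − 16).
Full months from March 2068 through November 2069 contribute their day counts.
Then 7 days into December 2069.
Total: 13 + 31 + 30 + 31 + 30 + 31 + 31 + 30 + 31 + 30 + 31 + 31 + 28 + 31 + 30 + 31 + 30 + 31 + 31 + 30 + 31 + 30 + 7 = 660.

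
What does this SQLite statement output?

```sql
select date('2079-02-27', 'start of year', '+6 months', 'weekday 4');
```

2079-07-06

`start of year` rewinds 2079-02-27 to 2079-01-01.
Adding +6 months to 2079-01-01 gives 2079-07-01.
`weekday 4` advances to the next Thursday; 2079-07-01 is a Saturday, so it moves forward to 2079-07-06.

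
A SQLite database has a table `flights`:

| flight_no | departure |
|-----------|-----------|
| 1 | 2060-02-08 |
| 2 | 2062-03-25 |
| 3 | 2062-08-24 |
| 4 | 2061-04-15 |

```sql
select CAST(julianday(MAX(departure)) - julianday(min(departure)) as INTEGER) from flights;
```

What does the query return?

928

MIN = 2060-02-08, MAX = 2062-08-24.
21 days remain in February 2060 after the 8th (29 − 8).
Full months from March 2060 through July 2062 contribute their day counts.
Then 24 days into August 2062.
Total: 21 + 31 + 30 + 31 + 30 + 31 + 31 + 30 + 31 + 30 + 31 + 31 + 28 + 31 + 30 + 31 + 30 + 31 + 31 + 30 + 31 + 30 + 31 + 31 + 28 + 31 + 30 + 31 + 30 + 31 + 24 = 928.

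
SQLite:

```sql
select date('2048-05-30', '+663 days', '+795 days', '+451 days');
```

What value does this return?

Applying '+663 days' to 2048-05-30: counting 663 days forward gives 2050-03-24.
Applying '+795 days' to 2050-03-24: counting 795 days forward gives 2052-05-27.
Applying '+451 days' to 2052-05-27: counting 451 days forward gives 2053-08-21.

2053-08-21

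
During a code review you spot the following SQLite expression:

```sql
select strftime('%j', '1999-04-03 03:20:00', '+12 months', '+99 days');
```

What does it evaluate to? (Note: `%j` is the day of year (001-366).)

First apply '+12 months', '+99 days': 1999-04-03 03:20:00 → 2000-07-11 03:20:00.
Day-of-year for 2000-07-11: days since 2000-01-01 inclusive = 193, zero-padded to 193.

193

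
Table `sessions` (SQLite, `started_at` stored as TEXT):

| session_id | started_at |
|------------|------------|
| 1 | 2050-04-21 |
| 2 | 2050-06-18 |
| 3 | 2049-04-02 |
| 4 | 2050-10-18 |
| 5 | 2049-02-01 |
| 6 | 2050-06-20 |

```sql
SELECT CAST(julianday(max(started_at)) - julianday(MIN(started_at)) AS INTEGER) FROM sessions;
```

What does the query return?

624

MIN = 2049-02-01, MAX = 2050-10-18.
27 days remain in February 2049 after the 1st (28 − 1).
Full months from March 2049 through September 2050 contribute their day counts.
Then 18 days into October 2050.
Total: 27 + 31 + 30 + 31 + 30 + 31 + 31 + 30 + 31 + 30 + 31 + 31 + 28 + 31 + 30 + 31 + 30 + 31 + 31 + 30 + 18 = 624.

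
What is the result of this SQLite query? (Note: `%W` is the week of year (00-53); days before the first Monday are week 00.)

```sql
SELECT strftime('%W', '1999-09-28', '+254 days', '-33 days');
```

First apply '+254 days', '-33 days': 1999-09-28 → 2000-05-06.
2000-05-06 is a Saturday. SQLite's %W counts Mondays since the year started; the result is 18.

18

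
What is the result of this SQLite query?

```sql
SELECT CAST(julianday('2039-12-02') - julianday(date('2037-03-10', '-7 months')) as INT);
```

1209

Adding -7 months to 2037-03-10 gives 2036-08-10.
21 days remain in August 2036 after the 10th (31 − 10).
Full months from September 2036 through November 2039 contribute their day counts.
Then 2 days into December 2039.
Total: 21 + 30 + 31 + 30 + 31 + 31 + 28 + 31 + 30 + 31 + 30 + 31 + 31 + 30 + 31 + 30 + 31 + 31 + 28 + 31 + 30 + 31 + 30 + 31 + 31 + 30 + 31 + 30 + 31 + 31 + 28 + 31 + 30 + 31 + 30 + 31 + 31 + 30 + 31 + 30 + 2 = 1209.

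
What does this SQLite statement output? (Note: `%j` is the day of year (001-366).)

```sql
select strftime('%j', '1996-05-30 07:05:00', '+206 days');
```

First apply '+206 days': 1996-05-30 07:05:00 → 1996-12-22 07:05:00.
Day-of-year for 1996-12-22: days since 1996-01-01 inclusive = 357, zero-padded to 357.

357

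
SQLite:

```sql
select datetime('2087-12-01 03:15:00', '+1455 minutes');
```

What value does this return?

2087-12-02 03:30:00

1455 minutes = 24h 15m; +1455 minutes from 2087-12-01 03:15:00 is 2087-12-02 03:30:00 (crosses midnight).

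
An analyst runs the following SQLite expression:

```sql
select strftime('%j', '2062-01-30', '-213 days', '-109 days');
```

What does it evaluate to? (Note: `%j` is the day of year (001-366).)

First apply '-213 days', '-109 days': 2062-01-30 → 2061-03-14.
Day-of-year for 2061-03-14: days since 2061-01-01 inclusive = 73, zero-padded to 073.

073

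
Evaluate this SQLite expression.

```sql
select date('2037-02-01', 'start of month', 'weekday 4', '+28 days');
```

`start of month` rewinds 2037-02-01 to 2037-02-01.
`weekday 4` advances to the next Thursday; 2037-02-01 is a Sunday, so it moves forward to 2037-02-05.
February 2037 has 28 days; 23 remain after the 5th, so 24 days reach 2037-03-01.
Advancing 4 more days within March lands on 2037-03-05.

2037-03-05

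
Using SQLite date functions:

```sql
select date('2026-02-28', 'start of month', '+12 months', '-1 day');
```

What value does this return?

2027-01-31

`start of month` rewinds 2026-02-28 to 2026-02-01.
Adding +12 months to 2026-02-01 gives 2027-02-01.
Going back 1 day from 2027-02-01 reaches 2027-01-31 (last day of January, 31 days).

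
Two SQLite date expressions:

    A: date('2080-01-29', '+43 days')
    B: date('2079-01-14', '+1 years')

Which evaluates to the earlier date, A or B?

A = 2080-03-12.
B = 2080-01-14.
B is earlier.

B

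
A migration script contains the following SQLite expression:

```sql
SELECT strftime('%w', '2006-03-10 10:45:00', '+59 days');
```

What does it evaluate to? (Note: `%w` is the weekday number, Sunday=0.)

1

First apply '+59 days': 2006-03-10 10:45:00 → 2006-05-08 10:45:00.
2006-05-08 is a Monday; with Sunday=0 that is 1.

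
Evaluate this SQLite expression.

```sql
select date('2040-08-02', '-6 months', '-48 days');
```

2039-12-16

Adding -6 months to 2040-08-02 gives 2040-02-02.
Applying '-48 days' to 2040-02-02: counting 48 days back gives 2039-12-16.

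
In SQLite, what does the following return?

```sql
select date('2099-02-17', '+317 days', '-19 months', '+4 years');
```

Applying '+317 days' to 2099-02-17: counting 317 days forward gives 2099-12-31.
Adding -19 months to 2099-12-31 gives 2098-05-31.
Adding +4 years to 2098-05-31 gives 2102-05-31.

2102-05-31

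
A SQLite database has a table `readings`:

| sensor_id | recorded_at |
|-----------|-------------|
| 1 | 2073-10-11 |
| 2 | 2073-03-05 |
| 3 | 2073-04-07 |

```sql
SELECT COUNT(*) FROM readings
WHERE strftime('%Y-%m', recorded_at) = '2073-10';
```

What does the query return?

1

Rows with year-month 2073-10: 2073-10-11 → 1.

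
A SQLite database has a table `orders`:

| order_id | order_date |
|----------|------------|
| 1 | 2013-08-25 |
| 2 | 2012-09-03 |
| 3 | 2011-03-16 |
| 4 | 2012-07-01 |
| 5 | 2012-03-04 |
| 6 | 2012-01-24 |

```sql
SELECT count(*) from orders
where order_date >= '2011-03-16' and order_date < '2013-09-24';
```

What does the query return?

6

Rows in [2011-03-16, 2013-09-24): 2013-08-25, 2012-09-03, 2011-03-16, 2012-07-01, 2012-03-04, 2012-01-24 → 6 rows.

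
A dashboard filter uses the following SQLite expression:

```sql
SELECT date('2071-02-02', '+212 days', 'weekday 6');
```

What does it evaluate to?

Applying '+212 days' to 2071-02-02: counting 212 days forward gives 2071-09-02.
`weekday 6` advances to the next Saturday; 2071-09-02 is a Wednesday, so it moves forward to 2071-09-05.

2071-09-05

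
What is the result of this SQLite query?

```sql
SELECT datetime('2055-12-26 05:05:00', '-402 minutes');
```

2055-12-25 22:23:00

402 minutes = 6h 42m; -402 minutes from 2055-12-26 05:05:00 is 2055-12-25 22:23:00 (crosses midnight).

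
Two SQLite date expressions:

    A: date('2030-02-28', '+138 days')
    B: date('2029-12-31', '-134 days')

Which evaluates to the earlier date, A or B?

B

A = 2030-07-16.
B = 2029-08-19.
B is earlier.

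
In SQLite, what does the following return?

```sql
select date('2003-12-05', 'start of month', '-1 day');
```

`start of month` rewinds 2003-12-05 to 2003-12-01.
Going back 1 day from 2003-12-01 reaches 2003-11-30 (last day of November, 30 days).

2003-11-30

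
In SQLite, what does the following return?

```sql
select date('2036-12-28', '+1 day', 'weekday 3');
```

Advancing 1 more day within December lands on 2036-12-29.
`weekday 3` advances to the next Wednesday; 2036-12-29 is a Monday, so it moves forward to 2036-12-31.

2036-12-31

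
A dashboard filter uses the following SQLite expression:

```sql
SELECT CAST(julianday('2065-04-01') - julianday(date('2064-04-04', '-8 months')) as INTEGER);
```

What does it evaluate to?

Adding -8 months to 2064-04-04 gives 2063-08-04.
27 days remain in August 2063 after the 4th (31 − 4).
Full months from September 2063 through March 2065 contribute their day counts.
Then 1 day into April 2065.
Total: 27 + 30 + 31 + 30 + 31 + 31 + 29 + 31 + 30 + 31 + 30 + 31 + 31 + 30 + 31 + 30 + 31 + 31 + 28 + 31 + 1 = 606.

606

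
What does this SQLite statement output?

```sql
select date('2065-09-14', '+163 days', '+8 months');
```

2066-10-24

Applying '+163 days' to 2065-09-14: counting 163 days forward gives 2066-02-24.
Adding +8 months to 2066-02-24 gives 2066-10-24.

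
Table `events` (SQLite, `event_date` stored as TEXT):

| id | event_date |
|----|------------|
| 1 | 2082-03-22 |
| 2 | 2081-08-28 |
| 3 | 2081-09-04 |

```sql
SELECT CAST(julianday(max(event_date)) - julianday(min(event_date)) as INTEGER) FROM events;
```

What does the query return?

206

MIN = 2081-08-28, MAX = 2082-03-22.
3 days remain in August 2081 after the 28th (31 − 28).
Full months from September 2081 through February 2082 contribute their day counts.
Then 22 days into March 2082.
Total: 3 + 30 + 31 + 30 + 31 + 31 + 28 + 22 = 206.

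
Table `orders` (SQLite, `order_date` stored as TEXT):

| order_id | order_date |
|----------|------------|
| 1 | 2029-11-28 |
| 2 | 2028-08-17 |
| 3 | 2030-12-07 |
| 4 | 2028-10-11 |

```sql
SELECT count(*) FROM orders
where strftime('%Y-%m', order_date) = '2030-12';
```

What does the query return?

1

Rows with year-month 2030-12: 2030-12-07 → 1.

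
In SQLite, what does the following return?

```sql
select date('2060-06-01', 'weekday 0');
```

`weekday 0` advances to the next Sunday; 2060-06-01 is a Tuesday, so it moves forward to 2060-06-06.

2060-06-06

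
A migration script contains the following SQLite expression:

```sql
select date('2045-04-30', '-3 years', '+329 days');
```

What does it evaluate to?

2043-03-25

Adding -3 years to 2045-04-30 gives 2042-04-30.
Applying '+329 days' to 2042-04-30: counting 329 days forward gives 2043-03-25.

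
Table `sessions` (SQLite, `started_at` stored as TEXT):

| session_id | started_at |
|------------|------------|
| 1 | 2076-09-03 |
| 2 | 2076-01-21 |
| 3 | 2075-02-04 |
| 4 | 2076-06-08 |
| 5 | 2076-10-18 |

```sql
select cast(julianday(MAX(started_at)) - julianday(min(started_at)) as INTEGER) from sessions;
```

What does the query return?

622

MIN = 2075-02-04, MAX = 2076-10-18.
24 days remain in February 2075 after the 4th (28 − 4).
Full months from March 2075 through September 2076 contribute their day counts.
Then 18 days into October 2076.
Total: 24 + 31 + 30 + 31 + 30 + 31 + 31 + 30 + 31 + 30 + 31 + 31 + 29 + 31 + 30 + 31 + 30 + 31 + 31 + 30 + 18 = 622.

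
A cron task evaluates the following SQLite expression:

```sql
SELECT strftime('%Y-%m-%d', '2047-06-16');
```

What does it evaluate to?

2047-06-16

`%Y-%m-%d` extracts the ISO date: 2047-06-16.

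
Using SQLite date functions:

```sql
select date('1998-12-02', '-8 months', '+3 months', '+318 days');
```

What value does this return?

Adding -8 months to 1998-12-02 gives 1998-04-02.
Adding +3 months to 1998-04-02 gives 1998-07-02.
Applying '+318 days' to 1998-07-02: counting 318 days forward gives 1999-05-16.

1999-05-16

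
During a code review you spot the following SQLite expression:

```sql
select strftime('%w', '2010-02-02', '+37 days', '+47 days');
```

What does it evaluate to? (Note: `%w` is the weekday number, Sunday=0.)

2

First apply '+37 days', '+47 days': 2010-02-02 → 2010-04-27.
2010-04-27 is a Tuesday; with Sunday=0 that is 2.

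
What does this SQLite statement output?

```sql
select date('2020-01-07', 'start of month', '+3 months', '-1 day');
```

`start of month` rewinds 2020-01-07 to 2020-01-01.
Adding +3 months to 2020-01-01 gives 2020-04-01.
Going back 1 day from 2020-04-01 reaches 2020-03-31 (last day of March, 31 days).

2020-03-31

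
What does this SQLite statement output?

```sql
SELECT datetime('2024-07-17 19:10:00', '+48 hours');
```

+48 hours from 2024-07-17 19:10:00 is 2024-07-19 19:10:00 (crosses midnight).

2024-07-19 19:10:00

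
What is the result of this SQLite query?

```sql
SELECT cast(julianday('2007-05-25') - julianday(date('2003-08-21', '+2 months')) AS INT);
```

1312

Adding +2 months to 2003-08-21 gives 2003-10-21.
10 days remain in October 2003 after the 21st (31 − 21).
Full months from November 2003 through April 2007 contribute their day counts.
Then 25 days into May 2007.
Total: 10 + 30 + 31 + 31 + 29 + 31 + 30 + 31 + 30 + 31 + 31 + 30 + 31 + 30 + 31 + 31 + 28 + 31 + 30 + 31 + 30 + 31 + 31 + 30 + 31 + 30 + 31 + 31 + 28 + 31 + 30 + 31 + 30 + 31 + 31 + 30 + 31 + 30 + 31 + 31 + 28 + 31 + 30 + 25 = 1312.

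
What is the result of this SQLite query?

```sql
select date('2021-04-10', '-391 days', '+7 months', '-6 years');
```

2014-10-15

Applying '-391 days' to 2021-04-10: counting 391 days back gives 2020-03-15.
Adding +7 months to 2020-03-15 gives 2020-10-15.
Adding -6 years to 2020-10-15 gives 2014-10-15.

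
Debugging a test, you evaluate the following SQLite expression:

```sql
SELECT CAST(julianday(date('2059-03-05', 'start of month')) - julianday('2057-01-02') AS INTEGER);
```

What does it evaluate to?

`start of month` rewinds 2059-03-05 to 2059-03-01.
29 days remain in January 2057 after the 2nd (31 − 2).
Full months from February 2057 through February 2059 contribute their day counts.
Then 1 day into March 2059.
Total: 29 + 28 + 31 + 30 + 31 + 30 + 31 + 31 + 30 + 31 + 30 + 31 + 31 + 28 + 31 + 30 + 31 + 30 + 31 + 31 + 30 + 31 + 30 + 31 + 31 + 28 + 1 = 788.

788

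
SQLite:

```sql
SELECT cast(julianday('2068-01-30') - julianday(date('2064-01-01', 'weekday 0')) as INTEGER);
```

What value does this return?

`weekday 0` advances to the next Sunday; 2064-01-01 is a Tuesday, so it moves forward to 2064-01-06.
25 days remain in January 2064 after the 6th (31 − 6).
Full months from February 2064 through December 2067 contribute their day counts.
Then 30 days into January 2068.
Total: 25 + 29 + 31 + 30 + 31 + 30 + 31 + 31 + 30 + 31 + 30 + 31 + 31 + 28 + 31 + 30 + 31 + 30 + 31 + 31 + 30 + 31 + 30 + 31 + 31 + 28 + 31 + 30 + 31 + 30 + 31 + 31 + 30 + 31 + 30 + 31 + 31 + 28 + 31 + 30 + 31 + 30 + 31 + 31 + 30 + 31 + 30 + 31 + 30 = 1485.

1485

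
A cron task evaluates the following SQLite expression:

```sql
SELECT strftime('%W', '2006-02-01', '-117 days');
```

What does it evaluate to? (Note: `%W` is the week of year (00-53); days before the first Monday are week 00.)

40

First apply '-117 days': 2006-02-01 → 2005-10-07.
2005-10-07 is a Friday. SQLite's %W counts Mondays since the year started; the result is 40.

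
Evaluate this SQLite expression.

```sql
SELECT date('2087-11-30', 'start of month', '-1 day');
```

2087-10-31

`start of month` rewinds 2087-11-30 to 2087-11-01.
Going back 1 day from 2087-11-01 reaches 2087-10-31 (last day of October, 31 days).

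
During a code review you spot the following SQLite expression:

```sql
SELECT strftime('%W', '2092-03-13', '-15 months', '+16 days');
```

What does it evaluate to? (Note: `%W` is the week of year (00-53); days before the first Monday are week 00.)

52

First apply '-15 months', '+16 days': 2092-03-13 → 2090-12-29.
2090-12-29 is a Friday. SQLite's %W counts Mondays since the year started; the result is 52.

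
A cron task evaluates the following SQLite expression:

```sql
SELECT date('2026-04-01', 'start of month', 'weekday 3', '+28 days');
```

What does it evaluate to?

2026-04-29

`start of month` rewinds 2026-04-01 to 2026-04-01.
`weekday 3` advances to the next Wednesday; 2026-04-01 is already a Wednesday, so it stays at 2026-04-01.
Advancing 28 more days within April lands on 2026-04-29.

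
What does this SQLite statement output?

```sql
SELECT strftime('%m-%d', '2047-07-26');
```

07-26

`%m-%d` extracts the month-day: 07-26.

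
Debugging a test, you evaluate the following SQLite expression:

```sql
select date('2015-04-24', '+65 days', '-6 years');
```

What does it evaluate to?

2009-06-28

Applying '+65 days' to 2015-04-24: counting 65 days forward gives 2015-06-28.
Adding -6 years to 2015-06-28 gives 2009-06-28.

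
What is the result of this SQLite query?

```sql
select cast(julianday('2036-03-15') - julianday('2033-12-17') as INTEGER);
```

819

14 days remain in December 2033 after the 17th (31 − 17).
Full months from January 2034 through February 2036 contribute their day counts.
Then 15 days into March 2036.
Total: 14 + 31 + 28 + 31 + 30 + 31 + 30 + 31 + 31 + 30 + 31 + 30 + 31 + 31 + 28 + 31 + 30 + 31 + 30 + 31 + 31 + 30 + 31 + 30 + 31 + 31 + 29 + 15 = 819.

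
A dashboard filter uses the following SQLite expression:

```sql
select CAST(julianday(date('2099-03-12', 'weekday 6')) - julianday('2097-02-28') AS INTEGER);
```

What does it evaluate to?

744

`weekday 6` advances to the next Saturday; 2099-03-12 is a Thursday, so it moves forward to 2099-03-14.
0 days remain in February 2097 after the 28th (28 − 28).
Full months from March 2097 through February 2099 contribute their day counts.
Then 14 days into March 2099.
Total: 0 + 31 + 30 + 31 + 30 + 31 + 31 + 30 + 31 + 30 + 31 + 31 + 28 + 31 + 30 + 31 + 30 + 31 + 31 + 30 + 31 + 30 + 31 + 31 + 28 + 14 = 744.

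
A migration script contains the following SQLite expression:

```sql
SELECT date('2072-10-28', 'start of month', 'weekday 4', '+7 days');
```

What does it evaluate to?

`start of month` rewinds 2072-10-28 to 2072-10-01.
`weekday 4` advances to the next Thursday; 2072-10-01 is a Saturday, so it moves forward to 2072-10-06.
Advancing 7 more days within October lands on 2072-10-13.

2072-10-13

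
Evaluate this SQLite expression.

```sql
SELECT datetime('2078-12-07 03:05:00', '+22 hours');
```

2078-12-08 01:05:00

+22 hours from 2078-12-07 03:05:00 is 2078-12-08 01:05:00 (crosses midnight).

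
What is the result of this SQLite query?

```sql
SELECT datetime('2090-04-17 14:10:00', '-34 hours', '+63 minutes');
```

-34 hours from 2090-04-17 14:10:00 is 2090-04-16 04:10:00 (crosses midnight).
63 minutes = 1h 3m; +63 minutes from 2090-04-16 04:10:00 is 2090-04-16 05:13:00.

2090-04-16 05:13:00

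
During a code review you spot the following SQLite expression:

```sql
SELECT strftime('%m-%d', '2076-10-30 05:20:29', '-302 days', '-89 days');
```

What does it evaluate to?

First apply '-302 days', '-89 days': 2076-10-30 05:20:29 → 2075-10-05 05:20:29.
`%m-%d` extracts the month-day: 10-05.

10-05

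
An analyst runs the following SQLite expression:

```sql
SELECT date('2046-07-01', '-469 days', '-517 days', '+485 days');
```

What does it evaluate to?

Applying '-469 days' to 2046-07-01: counting 469 days back gives 2045-03-19.
Applying '-517 days' to 2045-03-19: counting 517 days back gives 2043-10-19.
Applying '+485 days' to 2043-10-19: counting 485 days forward gives 2045-02-15.

2045-02-15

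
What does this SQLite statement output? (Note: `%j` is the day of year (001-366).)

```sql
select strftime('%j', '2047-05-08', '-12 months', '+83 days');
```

First apply '-12 months', '+83 days': 2047-05-08 → 2046-07-30.
Day-of-year for 2046-07-30: days since 2046-01-01 inclusive = 211, zero-padded to 211.

211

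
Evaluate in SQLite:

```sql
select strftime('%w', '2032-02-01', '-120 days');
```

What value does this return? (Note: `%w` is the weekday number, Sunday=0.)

6

First apply '-120 days': 2032-02-01 → 2031-10-04.
2031-10-04 is a Saturday; with Sunday=0 that is 6.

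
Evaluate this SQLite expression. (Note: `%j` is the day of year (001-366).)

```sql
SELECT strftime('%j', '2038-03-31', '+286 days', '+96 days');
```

107

First apply '+286 days', '+96 days': 2038-03-31 → 2039-04-17.
Day-of-year for 2039-04-17: days since 2039-01-01 inclusive = 107, zero-padded to 107.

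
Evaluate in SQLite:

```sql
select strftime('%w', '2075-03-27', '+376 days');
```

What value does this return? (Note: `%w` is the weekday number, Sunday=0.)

1

First apply '+376 days': 2075-03-27 → 2076-04-06.
2076-04-06 is a Monday; with Sunday=0 that is 1.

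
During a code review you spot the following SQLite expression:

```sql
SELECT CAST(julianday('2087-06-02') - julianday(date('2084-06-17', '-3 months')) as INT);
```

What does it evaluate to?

Adding -3 months to 2084-06-17 gives 2084-03-17.
14 days remain in March 2084 after the 17th (31 − 17).
Full months from April 2084 through May 2087 contribute their day counts.
Then 2 days into June 2087.
Total: 14 + 30 + 31 + 30 + 31 + 31 + 30 + 31 + 30 + 31 + 31 + 28 + 31 + 30 + 31 + 30 + 31 + 31 + 30 + 31 + 30 + 31 + 31 + 28 + 31 + 30 + 31 + 30 + 31 + 31 + 30 + 31 + 30 + 31 + 31 + 28 + 31 + 30 + 31 + 2 = 1172.

1172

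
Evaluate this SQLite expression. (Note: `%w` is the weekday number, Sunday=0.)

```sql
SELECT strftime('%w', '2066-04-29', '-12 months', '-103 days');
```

First apply '-12 months', '-103 days': 2066-04-29 → 2065-01-16.
2065-01-16 is a Friday; with Sunday=0 that is 5.

5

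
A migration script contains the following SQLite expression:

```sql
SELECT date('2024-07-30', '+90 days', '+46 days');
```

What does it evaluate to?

2024-12-13

Applying '+90 days' to 2024-07-30: counting 90 days forward gives 2024-10-28.
Applying '+46 days' to 2024-10-28: counting 46 days forward gives 2024-12-13.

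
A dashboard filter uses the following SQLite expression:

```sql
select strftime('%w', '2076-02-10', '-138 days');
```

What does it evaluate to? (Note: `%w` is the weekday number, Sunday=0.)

3

First apply '-138 days': 2076-02-10 → 2075-09-25.
2075-09-25 is a Wednesday; with Sunday=0 that is 3.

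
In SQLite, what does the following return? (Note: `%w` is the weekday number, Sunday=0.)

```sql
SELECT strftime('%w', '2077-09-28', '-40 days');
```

4

First apply '-40 days': 2077-09-28 → 2077-08-19.
2077-08-19 is a Thursday; with Sunday=0 that is 4.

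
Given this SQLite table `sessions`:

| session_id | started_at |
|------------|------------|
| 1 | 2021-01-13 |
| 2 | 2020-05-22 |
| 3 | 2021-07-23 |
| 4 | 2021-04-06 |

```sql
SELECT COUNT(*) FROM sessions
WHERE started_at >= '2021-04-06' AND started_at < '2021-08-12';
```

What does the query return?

2

Rows in [2021-04-06, 2021-08-12): 2021-07-23, 2021-04-06 → 2 rows.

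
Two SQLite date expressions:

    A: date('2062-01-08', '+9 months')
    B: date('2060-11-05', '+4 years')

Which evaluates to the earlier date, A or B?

A = 2062-10-08.
B = 2064-11-05.
A is earlier.

A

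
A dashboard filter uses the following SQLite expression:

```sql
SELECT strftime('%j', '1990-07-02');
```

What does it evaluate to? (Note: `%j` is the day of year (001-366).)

Day-of-year for 1990-07-02: days since 1990-01-01 inclusive = 183, zero-padded to 183.

183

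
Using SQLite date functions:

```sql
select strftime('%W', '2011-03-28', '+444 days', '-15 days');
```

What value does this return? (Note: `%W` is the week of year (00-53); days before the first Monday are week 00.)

22

First apply '+444 days', '-15 days': 2011-03-28 → 2012-05-30.
2012-05-30 is a Wednesday. SQLite's %W counts Mondays since the year started; the result is 22.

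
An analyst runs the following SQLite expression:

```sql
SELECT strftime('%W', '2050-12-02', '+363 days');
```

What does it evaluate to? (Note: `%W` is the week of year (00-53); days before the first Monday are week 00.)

First apply '+363 days': 2050-12-02 → 2051-11-30.
2051-11-30 is a Thursday. SQLite's %W counts Mondays since the year started; the result is 48.

48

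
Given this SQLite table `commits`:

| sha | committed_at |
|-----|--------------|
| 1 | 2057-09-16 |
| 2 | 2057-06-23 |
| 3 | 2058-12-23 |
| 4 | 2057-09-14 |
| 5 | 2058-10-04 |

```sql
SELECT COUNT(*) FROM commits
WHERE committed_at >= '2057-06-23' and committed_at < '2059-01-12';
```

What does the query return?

5

Rows in [2057-06-23, 2059-01-12): 2057-09-16, 2057-06-23, 2058-12-23, 2057-09-14, 2058-10-04 → 5 rows.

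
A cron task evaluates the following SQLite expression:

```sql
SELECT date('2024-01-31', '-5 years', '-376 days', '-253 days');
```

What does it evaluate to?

2017-05-12

Adding -5 years to 2024-01-31 gives 2019-01-31.
Applying '-376 days' to 2019-01-31: counting 376 days back gives 2018-01-20.
Applying '-253 days' to 2018-01-20: counting 253 days back gives 2017-05-12.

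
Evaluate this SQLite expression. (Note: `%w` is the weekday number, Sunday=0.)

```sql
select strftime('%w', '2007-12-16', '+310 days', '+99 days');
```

First apply '+310 days', '+99 days': 2007-12-16 → 2009-01-28.
2009-01-28 is a Wednesday; with Sunday=0 that is 3.

3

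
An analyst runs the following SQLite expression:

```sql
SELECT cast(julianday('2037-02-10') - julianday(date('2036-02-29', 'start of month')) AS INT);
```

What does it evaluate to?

375

`start of month` rewinds 2036-02-29 to 2036-02-01.
28 days remain in February 2036 after the 1st (29 − 1).
Full months from March 2036 through January 2037 contribute their day counts.
Then 10 days into February 2037.
Total: 28 + 31 + 30 + 31 + 30 + 31 + 31 + 30 + 31 + 30 + 31 + 31 + 10 = 375.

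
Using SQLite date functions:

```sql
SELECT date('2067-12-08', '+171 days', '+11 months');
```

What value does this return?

2069-04-27

Applying '+171 days' to 2067-12-08: counting 171 days forward gives 2068-05-27.
Adding +11 months to 2068-05-27 gives 2069-04-27.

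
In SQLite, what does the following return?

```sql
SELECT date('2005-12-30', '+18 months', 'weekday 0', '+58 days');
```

2007-08-28

Adding +18 months to 2005-12-30 gives 2007-06-30.
`weekday 0` advances to the next Sunday; 2007-06-30 is a Saturday, so it moves forward to 2007-07-01.
Applying '+58 days' to 2007-07-01: counting 58 days forward gives 2007-08-28.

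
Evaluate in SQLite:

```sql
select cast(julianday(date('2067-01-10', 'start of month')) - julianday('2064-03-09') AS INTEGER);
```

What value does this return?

1028

`start of month` rewinds 2067-01-10 to 2067-01-01.
22 days remain in March 2064 after the 9th (31 − 9).
Full months from April 2064 through December 2066 contribute their day counts.
Then 1 day into January 2067.
Total: 22 + 30 + 31 + 30 + 31 + 31 + 30 + 31 + 30 + 31 + 31 + 28 + 31 + 30 + 31 + 30 + 31 + 31 + 30 + 31 + 30 + 31 + 31 + 28 + 31 + 30 + 31 + 30 + 31 + 31 + 30 + 31 + 30 + 31 + 1 = 1028.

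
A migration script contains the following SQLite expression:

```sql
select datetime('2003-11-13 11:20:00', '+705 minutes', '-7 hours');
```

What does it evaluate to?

2003-11-13 16:05:00

705 minutes = 11h 45m; +705 minutes from 2003-11-13 11:20:00 is 2003-11-13 23:05:00.
-7 hours from 2003-11-13 23:05:00 is 2003-11-13 16:05:00.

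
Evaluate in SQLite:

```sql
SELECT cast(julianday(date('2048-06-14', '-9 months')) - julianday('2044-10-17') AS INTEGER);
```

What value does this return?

Adding -9 months to 2048-06-14 gives 2047-09-14.
14 days remain in October 2044 after the 17th (31 − 17).
Full months from November 2044 through August 2047 contribute their day counts.
Then 14 days into September 2047.
Total: 14 + 30 + 31 + 31 + 28 + 31 + 30 + 31 + 30 + 31 + 31 + 30 + 31 + 30 + 31 + 31 + 28 + 31 + 30 + 31 + 30 + 31 + 31 + 30 + 31 + 30 + 31 + 31 + 28 + 31 + 30 + 31 + 30 + 31 + 31 + 14 = 1062.

1062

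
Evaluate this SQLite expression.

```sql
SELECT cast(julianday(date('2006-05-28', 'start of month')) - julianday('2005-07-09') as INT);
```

`start of month` rewinds 2006-05-28 to 2006-05-01.
22 days remain in July 2005 after the 9th (31 − 9).
Full months from August 2005 through April 2006 contribute their day counts.
Then 1 day into May 2006.
Total: 22 + 31 + 30 + 31 + 30 + 31 + 31 + 28 + 31 + 30 + 1 = 296.

296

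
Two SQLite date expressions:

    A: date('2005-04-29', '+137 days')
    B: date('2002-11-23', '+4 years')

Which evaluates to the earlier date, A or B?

A = 2005-09-13.
B = 2006-11-23.
A is earlier.

A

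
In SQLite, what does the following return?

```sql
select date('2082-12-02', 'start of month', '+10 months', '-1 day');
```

2083-09-30

`start of month` rewinds 2082-12-02 to 2082-12-01.
Adding +10 months to 2082-12-01 gives 2083-10-01.
Going back 1 day from 2083-10-01 reaches 2083-09-30 (last day of September, 30 days).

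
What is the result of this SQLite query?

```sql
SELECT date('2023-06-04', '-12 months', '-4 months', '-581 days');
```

Adding -12 months to 2023-06-04 gives 2022-06-04.
Adding -4 months to 2022-06-04 gives 2022-02-04.
Applying '-581 days' to 2022-02-04: counting 581 days back gives 2020-07-03.

2020-07-03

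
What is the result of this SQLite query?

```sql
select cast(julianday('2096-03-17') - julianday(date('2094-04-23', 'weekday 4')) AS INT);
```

688

`weekday 4` advances to the next Thursday; 2094-04-23 is a Friday, so it moves forward to 2094-04-29.
1 day remains in April 2094 after the 29th (30 − 29).
Full months from May 2094 through February 2096 contribute their day counts.
Then 17 days into March 2096.
Total: 1 + 31 + 30 + 31 + 31 + 30 + 31 + 30 + 31 + 31 + 28 + 31 + 30 + 31 + 30 + 31 + 31 + 30 + 31 + 30 + 31 + 31 + 29 + 17 = 688.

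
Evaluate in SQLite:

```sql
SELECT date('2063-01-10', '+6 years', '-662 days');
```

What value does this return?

2067-03-20

Adding +6 years to 2063-01-10 gives 2069-01-10.
Applying '-662 days' to 2069-01-10: counting 662 days back gives 2067-03-20.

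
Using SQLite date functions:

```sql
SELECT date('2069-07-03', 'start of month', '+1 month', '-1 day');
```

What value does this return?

`start of month` rewinds 2069-07-03 to 2069-07-01.
Adding +1 month to 2069-07-01 gives 2069-08-01.
Going back 1 day from 2069-08-01 reaches 2069-07-31 (last day of July, 31 days).

2069-07-31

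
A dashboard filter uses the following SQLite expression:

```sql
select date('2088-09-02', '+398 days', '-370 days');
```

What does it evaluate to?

Applying '+398 days' to 2088-09-02: counting 398 days forward gives 2089-10-05.
Applying '-370 days' to 2089-10-05: counting 370 days back gives 2088-09-30.

2088-09-30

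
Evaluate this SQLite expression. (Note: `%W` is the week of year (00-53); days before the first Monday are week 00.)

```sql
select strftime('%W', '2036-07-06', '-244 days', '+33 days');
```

49

First apply '-244 days', '+33 days': 2036-07-06 → 2035-12-08.
2035-12-08 is a Saturday. SQLite's %W counts Mondays since the year started; the result is 49.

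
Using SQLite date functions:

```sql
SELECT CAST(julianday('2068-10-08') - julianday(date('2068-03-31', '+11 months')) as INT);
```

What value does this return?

-146

Adding +11 months to 2068-03-31 targets 2069-02-31. February 2069 has only 28 days, so SQLite normalizes the 3-day overflow forward to 2069-03-03.
23 days remain in October 2068 after the 8th (31 − 8).
November 2068: 30 days.
December 2068: 31 days.
January 2069: 31 days.
February 2069: 28 days.
Then 3 days into March 2069.
Total: 23 + 30 + 31 + 31 + 28 + 3 = 146.
The subtraction is earlier − later, so the result is −146 → -146.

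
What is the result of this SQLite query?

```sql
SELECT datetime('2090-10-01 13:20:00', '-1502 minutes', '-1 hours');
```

2090-09-30 11:18:00

1502 minutes = 25h 2m; -1502 minutes from 2090-10-01 13:20:00 is 2090-09-30 12:18:00 (crosses midnight).
-1 hours from 2090-09-30 12:18:00 is 2090-09-30 11:18:00.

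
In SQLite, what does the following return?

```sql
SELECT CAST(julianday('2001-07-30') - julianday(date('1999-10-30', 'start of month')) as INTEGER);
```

`start of month` rewinds 1999-10-30 to 1999-10-01.
30 days remain in October 1999 after the 1st (31 − 1).
Full months from November 1999 through June 2001 contribute their day counts.
Then 30 days into July 2001.
Total: 30 + 30 + 31 + 31 + 29 + 31 + 30 + 31 + 30 + 31 + 31 + 30 + 31 + 30 + 31 + 31 + 28 + 31 + 30 + 31 + 30 + 30 = 668.

668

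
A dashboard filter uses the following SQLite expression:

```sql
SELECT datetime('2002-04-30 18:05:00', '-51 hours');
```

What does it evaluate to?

-51 hours from 2002-04-30 18:05:00 is 2002-04-28 15:05:00 (crosses midnight).

2002-04-28 15:05:00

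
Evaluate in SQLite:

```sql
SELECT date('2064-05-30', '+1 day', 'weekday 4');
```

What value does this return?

2064-06-05

Advancing 1 more day within May lands on 2064-05-31.
`weekday 4` advances to the next Thursday; 2064-05-31 is a Saturday, so it moves forward to 2064-06-05.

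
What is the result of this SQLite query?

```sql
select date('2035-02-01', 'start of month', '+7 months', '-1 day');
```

2035-08-31

`start of month` rewinds 2035-02-01 to 2035-02-01.
Adding +7 months to 2035-02-01 gives 2035-09-01.
Going back 1 day from 2035-09-01 reaches 2035-08-31 (last day of August, 31 days).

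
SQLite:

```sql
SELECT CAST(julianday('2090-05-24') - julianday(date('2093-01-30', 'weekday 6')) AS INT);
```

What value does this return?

-983

`weekday 6` advances to the next Saturday; 2093-01-30 is a Friday, so it moves forward to 2093-01-31.
7 days remain in May 2090 after the 24th (31 − 24).
Full months from June 2090 through December 2092 contribute their day counts.
Then 31 days into January 2093.
Total: 7 + 30 + 31 + 31 + 30 + 31 + 30 + 31 + 31 + 28 + 31 + 30 + 31 + 30 + 31 + 31 + 30 + 31 + 30 + 31 + 31 + 29 + 31 + 30 + 31 + 30 + 31 + 31 + 30 + 31 + 30 + 31 + 31 = 983.
The subtraction is earlier − later, so the result is −983 → -983.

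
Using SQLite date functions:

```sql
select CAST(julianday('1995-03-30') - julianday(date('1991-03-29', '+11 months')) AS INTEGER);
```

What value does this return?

1125

Adding +11 months to 1991-03-29 gives 1992-02-29.
0 days remain in February 1992 after the 29th (29 − 29).
Full months from March 1992 through February 1995 contribute their day counts.
Then 30 days into March 1995.
Total: 0 + 31 + 30 + 31 + 30 + 31 + 31 + 30 + 31 + 30 + 31 + 31 + 28 + 31 + 30 + 31 + 30 + 31 + 31 + 30 + 31 + 30 + 31 + 31 + 28 + 31 + 30 + 31 + 30 + 31 + 31 + 30 + 31 + 30 + 31 + 31 + 28 + 30 = 1125.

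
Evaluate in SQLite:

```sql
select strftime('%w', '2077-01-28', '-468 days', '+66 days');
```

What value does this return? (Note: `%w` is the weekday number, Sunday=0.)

1

First apply '-468 days', '+66 days': 2077-01-28 → 2075-12-23.
2075-12-23 is a Monday; with Sunday=0 that is 1.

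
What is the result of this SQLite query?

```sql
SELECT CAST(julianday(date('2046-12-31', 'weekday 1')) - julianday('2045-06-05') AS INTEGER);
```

`weekday 1` advances to the next Monday; 2046-12-31 is already a Monday, so it stays at 2046-12-31.
25 days remain in June 2045 after the 5th (30 − 5).
Full months from July 2045 through November 2046 contribute their day counts.
Then 31 days into December 2046.
Total: 25 + 31 + 31 + 30 + 31 + 30 + 31 + 31 + 28 + 31 + 30 + 31 + 30 + 31 + 31 + 30 + 31 + 30 + 31 = 574.

574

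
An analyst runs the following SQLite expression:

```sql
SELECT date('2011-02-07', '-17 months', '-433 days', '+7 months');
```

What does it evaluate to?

Adding -17 months to 2011-02-07 gives 2009-09-07.
Applying '-433 days' to 2009-09-07: counting 433 days back gives 2008-07-01.
Adding +7 months to 2008-07-01 gives 2009-02-01.

2009-02-01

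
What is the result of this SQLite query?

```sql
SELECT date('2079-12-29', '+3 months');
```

Adding +3 months to 2079-12-29 gives 2080-03-29.

2080-03-29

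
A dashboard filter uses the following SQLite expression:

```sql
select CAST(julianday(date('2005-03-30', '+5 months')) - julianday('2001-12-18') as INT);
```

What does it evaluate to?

Adding +5 months to 2005-03-30 gives 2005-08-30.
13 days remain in December 2001 after the 18th (31 − 18).
Full months from January 2002 through July 2005 contribute their day counts.
Then 30 days into August 2005.
Total: 13 + 31 + 28 + 31 + 30 + 31 + 30 + 31 + 31 + 30 + 31 + 30 + 31 + 31 + 28 + 31 + 30 + 31 + 30 + 31 + 31 + 30 + 31 + 30 + 31 + 31 + 29 + 31 + 30 + 31 + 30 + 31 + 31 + 30 + 31 + 30 + 31 + 31 + 28 + 31 + 30 + 31 + 30 + 31 + 30 = 1351.

1351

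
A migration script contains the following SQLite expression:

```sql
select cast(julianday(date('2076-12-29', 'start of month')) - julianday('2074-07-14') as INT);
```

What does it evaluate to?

871

`start of month` rewinds 2076-12-29 to 2076-12-01.
17 days remain in July 2074 after the 14th (31 − 14).
Full months from August 2074 through November 2076 contribute their day counts.
Then 1 day into December 2076.
Total: 17 + 31 + 30 + 31 + 30 + 31 + 31 + 28 + 31 + 30 + 31 + 30 + 31 + 31 + 30 + 31 + 30 + 31 + 31 + 29 + 31 + 30 + 31 + 30 + 31 + 31 + 30 + 31 + 30 + 1 = 871.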